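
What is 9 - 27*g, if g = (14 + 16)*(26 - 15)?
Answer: -8901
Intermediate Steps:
g = 330 (g = 30*11 = 330)
9 - 27*g = 9 - 27*330 = 9 - 8910 = -8901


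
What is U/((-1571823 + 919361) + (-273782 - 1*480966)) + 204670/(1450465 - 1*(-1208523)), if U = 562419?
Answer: -50310487553/155906437645 ≈ -0.32270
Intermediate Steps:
U/((-1571823 + 919361) + (-273782 - 1*480966)) + 204670/(1450465 - 1*(-1208523)) = 562419/((-1571823 + 919361) + (-273782 - 1*480966)) + 204670/(1450465 - 1*(-1208523)) = 562419/(-652462 + (-273782 - 480966)) + 204670/(1450465 + 1208523) = 562419/(-652462 - 754748) + 204670/2658988 = 562419/(-1407210) + 204670*(1/2658988) = 562419*(-1/1407210) + 102335/1329494 = -187473/469070 + 102335/1329494 = -50310487553/155906437645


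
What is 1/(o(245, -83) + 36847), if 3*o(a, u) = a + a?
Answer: 3/111031 ≈ 2.7019e-5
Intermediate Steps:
o(a, u) = 2*a/3 (o(a, u) = (a + a)/3 = (2*a)/3 = 2*a/3)
1/(o(245, -83) + 36847) = 1/((⅔)*245 + 36847) = 1/(490/3 + 36847) = 1/(111031/3) = 3/111031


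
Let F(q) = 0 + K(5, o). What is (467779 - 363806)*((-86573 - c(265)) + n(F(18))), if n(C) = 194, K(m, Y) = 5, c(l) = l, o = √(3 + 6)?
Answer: -9008636612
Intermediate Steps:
o = 3 (o = √9 = 3)
F(q) = 5 (F(q) = 0 + 5 = 5)
(467779 - 363806)*((-86573 - c(265)) + n(F(18))) = (467779 - 363806)*((-86573 - 1*265) + 194) = 103973*((-86573 - 265) + 194) = 103973*(-86838 + 194) = 103973*(-86644) = -9008636612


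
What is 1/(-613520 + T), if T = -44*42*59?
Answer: -1/722552 ≈ -1.3840e-6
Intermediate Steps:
T = -109032 (T = -1848*59 = -109032)
1/(-613520 + T) = 1/(-613520 - 109032) = 1/(-722552) = -1/722552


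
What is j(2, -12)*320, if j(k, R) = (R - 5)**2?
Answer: 92480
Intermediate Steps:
j(k, R) = (-5 + R)**2
j(2, -12)*320 = (-5 - 12)**2*320 = (-17)**2*320 = 289*320 = 92480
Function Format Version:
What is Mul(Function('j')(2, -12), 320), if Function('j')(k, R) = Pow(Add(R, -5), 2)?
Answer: 92480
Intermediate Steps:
Function('j')(k, R) = Pow(Add(-5, R), 2)
Mul(Function('j')(2, -12), 320) = Mul(Pow(Add(-5, -12), 2), 320) = Mul(Pow(-17, 2), 320) = Mul(289, 320) = 92480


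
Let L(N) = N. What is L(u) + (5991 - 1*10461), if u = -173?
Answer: -4643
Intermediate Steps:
L(u) + (5991 - 1*10461) = -173 + (5991 - 1*10461) = -173 + (5991 - 10461) = -173 - 4470 = -4643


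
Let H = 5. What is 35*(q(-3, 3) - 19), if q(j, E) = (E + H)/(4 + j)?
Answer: -385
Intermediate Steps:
q(j, E) = (5 + E)/(4 + j) (q(j, E) = (E + 5)/(4 + j) = (5 + E)/(4 + j))
35*(q(-3, 3) - 19) = 35*((5 + 3)/(4 - 3) - 19) = 35*(8/1 - 19) = 35*(1*8 - 19) = 35*(8 - 19) = 35*(-11) = -385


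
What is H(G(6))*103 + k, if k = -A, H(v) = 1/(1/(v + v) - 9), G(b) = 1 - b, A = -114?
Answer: 9344/91 ≈ 102.68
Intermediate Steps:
H(v) = 1/(-9 + 1/(2*v)) (H(v) = 1/(1/(2*v) - 9) = 1/(-9 + 1/(2*v)))
k = 114 (k = -1*(-114) = 114)
H(G(6))*103 + k = -2*(1 - 1*6)/(-1 + 18*(1 - 1*6))*103 + 114 = -2*(1 - 6)/(-1 + 18*(1 - 6))*103 + 114 = -2*(-5)/(-1 + 18*(-5))*103 + 114 = -2*(-5)/(-1 - 90)*103 + 114 = -2*(-5)/(-91)*103 + 114 = -2*(-5)*(-1/91)*103 + 114 = -10/91*103 + 114 = -1030/91 + 114 = 9344/91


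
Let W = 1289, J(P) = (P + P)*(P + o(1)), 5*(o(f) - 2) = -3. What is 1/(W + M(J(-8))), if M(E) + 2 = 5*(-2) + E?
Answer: 5/6913 ≈ 0.00072328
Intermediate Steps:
o(f) = 7/5 (o(f) = 2 + (⅕)*(-3) = 2 - ⅗ = 7/5)
J(P) = 2*P*(7/5 + P) (J(P) = (P + P)*(P + 7/5) = (2*P)*(7/5 + P) = 2*P*(7/5 + P))
M(E) = -12 + E (M(E) = -2 + (5*(-2) + E) = -2 + (-10 + E) = -12 + E)
1/(W + M(J(-8))) = 1/(1289 + (-12 + (⅖)*(-8)*(7 + 5*(-8)))) = 1/(1289 + (-12 + (⅖)*(-8)*(7 - 40))) = 1/(1289 + (-12 + (⅖)*(-8)*(-33))) = 1/(1289 + (-12 + 528/5)) = 1/(1289 + 468/5) = 1/(6913/5) = 5/6913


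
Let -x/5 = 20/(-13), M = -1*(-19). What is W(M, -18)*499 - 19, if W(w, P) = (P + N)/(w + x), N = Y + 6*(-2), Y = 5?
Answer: -168768/347 ≈ -486.36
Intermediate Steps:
M = 19
x = 100/13 (x = -100/(-13) = -100*(-1)/13 = -5*(-20/13) = 100/13 ≈ 7.6923)
N = -7 (N = 5 + 6*(-2) = 5 - 12 = -7)
W(w, P) = (-7 + P)/(100/13 + w) (W(w, P) = (P - 7)/(w + 100/13) = (-7 + P)/(100/13 + w))
W(M, -18)*499 - 19 = (13*(-7 - 18)/(100 + 13*19))*499 - 19 = (13*(-25)/(100 + 247))*499 - 19 = (13*(-25)/347)*499 - 19 = (13*(1/347)*(-25))*499 - 19 = -325/347*499 - 19 = -162175/347 - 19 = -168768/347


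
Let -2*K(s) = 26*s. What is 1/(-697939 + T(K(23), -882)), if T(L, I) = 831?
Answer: -1/697108 ≈ -1.4345e-6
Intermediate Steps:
K(s) = -13*s
1/(-697939 + T(K(23), -882)) = 1/(-697939 + 831) = 1/(-697108) = -1/697108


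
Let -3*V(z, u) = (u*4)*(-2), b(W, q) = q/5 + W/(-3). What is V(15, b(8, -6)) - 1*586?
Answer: -26834/45 ≈ -596.31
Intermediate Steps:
b(W, q) = -W/3 + q/5 (b(W, q) = q*(⅕) + W*(-⅓) = q/5 - W/3 = -W/3 + q/5)
V(z, u) = 8*u/3 (V(z, u) = -u*4*(-2)/3 = -4*u*(-2)/3 = -(-8)*u/3 = 8*u/3)
V(15, b(8, -6)) - 1*586 = 8*(-⅓*8 + (⅕)*(-6))/3 - 1*586 = 8*(-8/3 - 6/5)/3 - 586 = (8/3)*(-58/15) - 586 = -464/45 - 586 = -26834/45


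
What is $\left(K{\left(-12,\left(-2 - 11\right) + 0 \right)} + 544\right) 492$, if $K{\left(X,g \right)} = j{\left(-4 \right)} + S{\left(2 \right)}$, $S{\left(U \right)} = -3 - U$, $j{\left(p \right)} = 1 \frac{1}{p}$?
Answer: $265065$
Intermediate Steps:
$j{\left(p \right)} = \frac{1}{p}$
$K{\left(X,g \right)} = - \frac{21}{4}$ ($K{\left(X,g \right)} = \frac{1}{-4} - 5 = - \frac{1}{4} - 5 = - \frac{21}{4}$)
$\left(K{\left(-12,\left(-2 - 11\right) + 0 \right)} + 544\right) 492 = \left(- \frac{21}{4} + 544\right) 492 = \frac{2155}{4} \cdot 492 = 265065$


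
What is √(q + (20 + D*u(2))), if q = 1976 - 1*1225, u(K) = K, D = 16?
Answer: √803 ≈ 28.337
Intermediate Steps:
q = 751 (q = 1976 - 1225 = 751)
√(q + (20 + D*u(2))) = √(751 + (20 + 16*2)) = √(751 + (20 + 32)) = √(751 + 52) = √803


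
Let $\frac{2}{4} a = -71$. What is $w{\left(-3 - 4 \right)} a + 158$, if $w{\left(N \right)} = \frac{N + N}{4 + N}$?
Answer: $- \frac{1514}{3} \approx -504.67$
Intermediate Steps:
$a = -142$ ($a = 2 \left(-71\right) = -142$)
$w{\left(N \right)} = \frac{2 N}{4 + N}$
$w{\left(-3 - 4 \right)} a + 158 = \frac{2 \left(-3 - 4\right)}{4 - 7} \left(-142\right) + 158 = 2 \left(-7\right) \frac{1}{4 - 7} \left(-142\right) + 158 = 2 \left(-7\right) \frac{1}{-3} \left(-142\right) + 158 = 2 \left(-7\right) \left(- \frac{1}{3}\right) \left(-142\right) + 158 = \frac{14}{3} \left(-142\right) + 158 = - \frac{1988}{3} + 158 = - \frac{1514}{3}$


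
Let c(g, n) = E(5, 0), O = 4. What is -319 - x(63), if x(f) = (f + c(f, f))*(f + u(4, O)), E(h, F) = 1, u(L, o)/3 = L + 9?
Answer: -6847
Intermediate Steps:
u(L, o) = 27 + 3*L (u(L, o) = 3*(L + 9) = 3*(9 + L) = 27 + 3*L)
c(g, n) = 1
x(f) = (1 + f)*(39 + f) (x(f) = (f + 1)*(f + (27 + 3*4)) = (1 + f)*(f + (27 + 12)) = (1 + f)*(f + 39) = (1 + f)*(39 + f))
-319 - x(63) = -319 - (39 + 63² + 40*63) = -319 - (39 + 3969 + 2520) = -319 - 1*6528 = -319 - 6528 = -6847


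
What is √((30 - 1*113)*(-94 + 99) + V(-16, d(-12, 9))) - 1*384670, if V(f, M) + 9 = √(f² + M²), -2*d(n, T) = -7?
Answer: -384670 + I*√(1696 - 2*√1073)/2 ≈ -3.8467e+5 + 20.19*I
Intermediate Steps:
d(n, T) = 7/2 (d(n, T) = -½*(-7) = 7/2)
V(f, M) = -9 + √(M² + f²) (V(f, M) = -9 + √(f² + M²) = -9 + √(M² + f²))
√((30 - 1*113)*(-94 + 99) + V(-16, d(-12, 9))) - 1*384670 = √((30 - 1*113)*(-94 + 99) + (-9 + √((7/2)² + (-16)²))) - 1*384670 = √((30 - 113)*5 + (-9 + √(49/4 + 256))) - 384670 = √(-83*5 + (-9 + √(1073/4))) - 384670 = √(-415 + (-9 + √1073/2)) - 384670 = √(-424 + √1073/2) - 384670 = -384670 + √(-424 + √1073/2)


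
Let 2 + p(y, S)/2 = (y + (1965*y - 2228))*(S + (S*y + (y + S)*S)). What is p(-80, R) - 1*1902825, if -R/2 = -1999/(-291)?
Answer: -64272970596005/84681 ≈ -7.5900e+8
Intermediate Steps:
R = -3998/291 (R = -(-3998)/(-291) = -(-3998)*(-1)/291 = -2*1999/291 = -3998/291 ≈ -13.739)
p(y, S) = -4 + 2*(-2228 + 1966*y)*(S + S*y + S*(S + y)) (p(y, S) = -4 + 2*((y + (1965*y - 2228))*(S + (S*y + (y + S)*S))) = -4 + 2*((y + (-2228 + 1965*y))*(S + (S*y + (S + y)*S))) = -4 + 2*((-2228 + 1966*y)*(S + (S*y + S*(S + y)))) = -4 + 2*((-2228 + 1966*y)*(S + S*y + S*(S + y))) = -4 + 2*(-2228 + 1966*y)*(S + S*y + S*(S + y)))
p(-80, R) - 1*1902825 = (-4 - 4456*(-3998/291) - 4456*(-3998/291)**2 - 4980*(-3998/291)*(-80) + 3932*(-80)*(-3998/291)**2 + 7864*(-3998/291)*(-80)**2) - 1*1902825 = (-4 + 17815088/291 - 4456*15984004/84681 - 530934400/97 + 3932*(-80)*(15984004/84681) + 7864*(-3998/291)*6400) - 1902825 = (-4 + 17815088/291 - 71224721824/84681 - 530934400/97 - 5027928298240/84681 - 201217740800/291) - 1902825 = -64111837472180/84681 - 1902825 = -64272970596005/84681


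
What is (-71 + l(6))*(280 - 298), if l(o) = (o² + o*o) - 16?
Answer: 270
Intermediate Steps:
l(o) = -16 + 2*o² (l(o) = (o² + o²) - 16 = 2*o² - 16 = -16 + 2*o²)
(-71 + l(6))*(280 - 298) = (-71 + (-16 + 2*6²))*(280 - 298) = (-71 + (-16 + 2*36))*(-18) = (-71 + (-16 + 72))*(-18) = (-71 + 56)*(-18) = -15*(-18) = 270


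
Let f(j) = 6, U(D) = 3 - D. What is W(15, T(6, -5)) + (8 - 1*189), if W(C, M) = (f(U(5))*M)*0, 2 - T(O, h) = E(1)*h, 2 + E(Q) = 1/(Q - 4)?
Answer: -181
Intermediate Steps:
E(Q) = -2 + 1/(-4 + Q) (E(Q) = -2 + 1/(Q - 4) = -2 + 1/(-4 + Q))
T(O, h) = 2 + 7*h/3 (T(O, h) = 2 - (9 - 2*1)/(-4 + 1)*h = 2 - (9 - 2)/(-3)*h = 2 - (-⅓*7)*h = 2 - (-7)*h/3 = 2 + 7*h/3)
W(C, M) = 0 (W(C, M) = (6*M)*0 = 0)
W(15, T(6, -5)) + (8 - 1*189) = 0 + (8 - 1*189) = 0 + (8 - 189) = 0 - 181 = -181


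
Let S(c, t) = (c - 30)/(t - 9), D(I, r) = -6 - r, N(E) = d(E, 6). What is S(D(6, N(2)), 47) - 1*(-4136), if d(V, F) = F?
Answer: 78563/19 ≈ 4134.9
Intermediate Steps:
N(E) = 6
S(c, t) = (-30 + c)/(-9 + t)
S(D(6, N(2)), 47) - 1*(-4136) = (-30 + (-6 - 1*6))/(-9 + 47) - 1*(-4136) = (-30 + (-6 - 6))/38 + 4136 = (-30 - 12)/38 + 4136 = (1/38)*(-42) + 4136 = -21/19 + 4136 = 78563/19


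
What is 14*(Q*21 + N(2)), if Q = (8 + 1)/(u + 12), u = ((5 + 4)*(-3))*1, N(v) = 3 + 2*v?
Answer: -392/5 ≈ -78.400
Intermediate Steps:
u = -27 (u = (9*(-3))*1 = -27*1 = -27)
Q = -⅗ (Q = (8 + 1)/(-27 + 12) = 9/(-15) = 9*(-1/15) = -⅗ ≈ -0.60000)
14*(Q*21 + N(2)) = 14*(-⅗*21 + (3 + 2*2)) = 14*(-63/5 + (3 + 4)) = 14*(-63/5 + 7) = 14*(-28/5) = -392/5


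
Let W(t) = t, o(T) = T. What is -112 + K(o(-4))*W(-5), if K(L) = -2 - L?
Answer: -122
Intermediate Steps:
-112 + K(o(-4))*W(-5) = -112 + (-2 - 1*(-4))*(-5) = -112 + (-2 + 4)*(-5) = -112 + 2*(-5) = -112 - 10 = -122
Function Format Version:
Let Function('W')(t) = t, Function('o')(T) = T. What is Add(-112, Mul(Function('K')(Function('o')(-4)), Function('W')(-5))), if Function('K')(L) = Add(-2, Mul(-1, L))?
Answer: -122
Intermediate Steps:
Add(-112, Mul(Function('K')(Function('o')(-4)), Function('W')(-5))) = Add(-112, Mul(Add(-2, Mul(-1, -4)), -5)) = Add(-112, Mul(Add(-2, 4), -5)) = Add(-112, Mul(2, -5)) = Add(-112, -10) = -122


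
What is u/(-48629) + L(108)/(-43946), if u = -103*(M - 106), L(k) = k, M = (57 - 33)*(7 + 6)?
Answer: 66228164/152646431 ≈ 0.43387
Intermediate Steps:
M = 312 (M = 24*13 = 312)
u = -21218 (u = -103*(312 - 106) = -103*206 = -21218)
u/(-48629) + L(108)/(-43946) = -21218/(-48629) + 108/(-43946) = -21218*(-1/48629) + 108*(-1/43946) = 21218/48629 - 54/21973 = 66228164/152646431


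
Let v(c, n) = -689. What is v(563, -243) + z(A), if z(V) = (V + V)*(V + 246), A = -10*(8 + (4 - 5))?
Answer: -25329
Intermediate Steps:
A = -70 (A = -10*(8 - 1) = -10*7 = -70)
z(V) = 2*V*(246 + V) (z(V) = (2*V)*(246 + V) = 2*V*(246 + V))
v(563, -243) + z(A) = -689 + 2*(-70)*(246 - 70) = -689 + 2*(-70)*176 = -689 - 24640 = -25329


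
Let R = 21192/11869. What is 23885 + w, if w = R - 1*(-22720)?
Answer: 553175937/11869 ≈ 46607.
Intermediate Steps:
R = 21192/11869 (R = 21192*(1/11869) = 21192/11869 ≈ 1.7855)
w = 269684872/11869 (w = 21192/11869 - 1*(-22720) = 21192/11869 + 22720 = 269684872/11869 ≈ 22722.)
23885 + w = 23885 + 269684872/11869 = 553175937/11869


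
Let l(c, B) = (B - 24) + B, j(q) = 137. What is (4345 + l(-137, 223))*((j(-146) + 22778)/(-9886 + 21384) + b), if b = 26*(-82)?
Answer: -116747743707/11498 ≈ -1.0154e+7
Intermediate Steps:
b = -2132
l(c, B) = -24 + 2*B (l(c, B) = (-24 + B) + B = -24 + 2*B)
(4345 + l(-137, 223))*((j(-146) + 22778)/(-9886 + 21384) + b) = (4345 + (-24 + 2*223))*((137 + 22778)/(-9886 + 21384) - 2132) = (4345 + (-24 + 446))*(22915/11498 - 2132) = (4345 + 422)*(22915*(1/11498) - 2132) = 4767*(22915/11498 - 2132) = 4767*(-24490821/11498) = -116747743707/11498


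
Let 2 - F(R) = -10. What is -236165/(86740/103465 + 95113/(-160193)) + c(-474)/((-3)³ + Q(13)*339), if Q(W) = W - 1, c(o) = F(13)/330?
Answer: -34798783571387993893/36043309159605 ≈ -9.6547e+5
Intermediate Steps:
F(R) = 12 (F(R) = 2 - 1*(-10) = 2 + 10 = 12)
c(o) = 2/55 (c(o) = 12/330 = 12*(1/330) = 2/55)
Q(W) = -1 + W
-236165/(86740/103465 + 95113/(-160193)) + c(-474)/((-3)³ + Q(13)*339) = -236165/(86740/103465 + 95113/(-160193)) + 2/(55*((-3)³ + (-1 + 13)*339)) = -236165/(86740*(1/103465) + 95113*(-1/160193)) + 2/(55*(-27 + 12*339)) = -236165/(17348/20693 - 95113/160193) + 2/(55*(-27 + 4068)) = -236165/810854855/3314873749 + (2/55)/4041 = -236165*3314873749/810854855 + (2/55)*(1/4041) = -156571431786517/162170971 + 2/222255 = -34798783571387993893/36043309159605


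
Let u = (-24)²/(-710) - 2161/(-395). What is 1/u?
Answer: 28045/130679 ≈ 0.21461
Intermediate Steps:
u = 130679/28045 (u = 576*(-1/710) - 2161*(-1/395) = -288/355 + 2161/395 = 130679/28045 ≈ 4.6596)
1/u = 1/(130679/28045) = 28045/130679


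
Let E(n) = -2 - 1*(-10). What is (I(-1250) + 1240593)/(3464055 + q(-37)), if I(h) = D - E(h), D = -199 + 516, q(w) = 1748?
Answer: 1240902/3465803 ≈ 0.35804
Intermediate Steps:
E(n) = 8 (E(n) = -2 + 10 = 8)
D = 317
I(h) = 309 (I(h) = 317 - 1*8 = 317 - 8 = 309)
(I(-1250) + 1240593)/(3464055 + q(-37)) = (309 + 1240593)/(3464055 + 1748) = 1240902/3465803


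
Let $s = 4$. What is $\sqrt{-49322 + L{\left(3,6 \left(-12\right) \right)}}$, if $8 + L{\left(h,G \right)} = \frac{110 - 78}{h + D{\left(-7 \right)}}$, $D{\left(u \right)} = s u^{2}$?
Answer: $\frac{i \sqrt{1953510962}}{199} \approx 222.1 i$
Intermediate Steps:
$D{\left(u \right)} = 4 u^{2}$
$L{\left(h,G \right)} = -8 + \frac{32}{196 + h}$ ($L{\left(h,G \right)} = -8 + \frac{110 - 78}{h + 4 \left(-7\right)^{2}} = -8 + \frac{32}{h + 4 \cdot 49} = -8 + \frac{32}{h + 196} = -8 + \frac{32}{196 + h}$)
$\sqrt{-49322 + L{\left(3,6 \left(-12\right) \right)}} = \sqrt{-49322 + \frac{8 \left(-192 - 3\right)}{196 + 3}} = \sqrt{-49322 + \frac{8 \left(-192 - 3\right)}{199}} = \sqrt{-49322 + 8 \cdot \frac{1}{199} \left(-195\right)} = \sqrt{-49322 - \frac{1560}{199}} = \sqrt{- \frac{9816638}{199}} = \frac{i \sqrt{1953510962}}{199}$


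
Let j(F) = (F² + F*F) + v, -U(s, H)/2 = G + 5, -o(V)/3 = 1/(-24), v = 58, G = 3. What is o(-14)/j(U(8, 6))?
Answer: 1/4560 ≈ 0.00021930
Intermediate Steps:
o(V) = ⅛ (o(V) = -3/(-24) = -3*(-1/24) = ⅛)
U(s, H) = -16 (U(s, H) = -2*(3 + 5) = -2*8 = -16)
j(F) = 58 + 2*F² (j(F) = (F² + F*F) + 58 = (F² + F²) + 58 = 2*F² + 58 = 58 + 2*F²)
o(-14)/j(U(8, 6)) = 1/(8*(58 + 2*(-16)²)) = 1/(8*(58 + 2*256)) = 1/(8*(58 + 512)) = (⅛)/570 = (⅛)*(1/570) = 1/4560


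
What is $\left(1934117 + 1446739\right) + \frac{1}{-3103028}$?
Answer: $\frac{10490890831967}{3103028} \approx 3.3809 \cdot 10^{6}$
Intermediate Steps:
$\left(1934117 + 1446739\right) + \frac{1}{-3103028} = 3380856 - \frac{1}{3103028} = \frac{10490890831967}{3103028}$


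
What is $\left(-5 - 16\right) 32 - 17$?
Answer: $-689$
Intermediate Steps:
$\left(-5 - 16\right) 32 - 17 = \left(-21\right) 32 - 17 = -672 - 17 = -689$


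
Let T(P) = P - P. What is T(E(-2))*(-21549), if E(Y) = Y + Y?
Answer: 0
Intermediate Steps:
E(Y) = 2*Y
T(P) = 0
T(E(-2))*(-21549) = 0*(-21549) = 0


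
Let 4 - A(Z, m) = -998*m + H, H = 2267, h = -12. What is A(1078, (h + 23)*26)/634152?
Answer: 283165/634152 ≈ 0.44653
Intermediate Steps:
A(Z, m) = -2263 + 998*m (A(Z, m) = 4 - (-998*m + 2267) = 4 - (2267 - 998*m) = 4 + (-2267 + 998*m) = -2263 + 998*m)
A(1078, (h + 23)*26)/634152 = (-2263 + 998*((-12 + 23)*26))/634152 = (-2263 + 998*(11*26))*(1/634152) = (-2263 + 998*286)*(1/634152) = (-2263 + 285428)*(1/634152) = 283165*(1/634152) = 283165/634152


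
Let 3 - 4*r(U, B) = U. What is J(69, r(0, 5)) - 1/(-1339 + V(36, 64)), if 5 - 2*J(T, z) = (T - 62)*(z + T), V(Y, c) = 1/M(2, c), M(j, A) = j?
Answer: -5174625/21416 ≈ -241.62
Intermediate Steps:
r(U, B) = ¾ - U/4
V(Y, c) = ½ (V(Y, c) = 1/2 = ½)
J(T, z) = 5/2 - (-62 + T)*(T + z)/2 (J(T, z) = 5/2 - (T - 62)*(z + T)/2 = 5/2 - (-62 + T)*(T + z)/2)
J(69, r(0, 5)) - 1/(-1339 + V(36, 64)) = (5/2 + 31*69 + 31*(¾ - ¼*0) - ½*69² - ½*69*(¾ - ¼*0)) - 1/(-1339 + ½) = (5/2 + 2139 + 31*(¾ + 0) - ½*4761 - ½*69*(¾ + 0)) - 1/(-2677/2) = (5/2 + 2139 + 31*(¾) - 4761/2 - ½*69*¾) - 1*(-2/2677) = (5/2 + 2139 + 93/4 - 4761/2 - 207/8) + 2/2677 = -1933/8 + 2/2677 = -5174625/21416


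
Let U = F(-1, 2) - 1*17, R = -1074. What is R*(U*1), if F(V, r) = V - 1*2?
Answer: 21480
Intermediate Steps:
F(V, r) = -2 + V (F(V, r) = V - 2 = -2 + V)
U = -20 (U = (-2 - 1) - 1*17 = -3 - 17 = -20)
R*(U*1) = -(-21480) = -1074*(-20) = 21480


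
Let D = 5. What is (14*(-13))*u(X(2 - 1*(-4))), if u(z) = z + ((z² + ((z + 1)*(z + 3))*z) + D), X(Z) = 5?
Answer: -50050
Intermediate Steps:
u(z) = 5 + z + z² + z*(1 + z)*(3 + z) (u(z) = z + ((z² + ((z + 1)*(z + 3))*z) + 5) = z + ((z² + ((1 + z)*(3 + z))*z) + 5) = z + ((z² + z*(1 + z)*(3 + z)) + 5) = z + (5 + z² + z*(1 + z)*(3 + z)) = 5 + z + z² + z*(1 + z)*(3 + z))
(14*(-13))*u(X(2 - 1*(-4))) = (14*(-13))*(5 + 5³ + 4*5 + 5*5²) = -182*(5 + 125 + 20 + 5*25) = -182*(5 + 125 + 20 + 125) = -182*275 = -50050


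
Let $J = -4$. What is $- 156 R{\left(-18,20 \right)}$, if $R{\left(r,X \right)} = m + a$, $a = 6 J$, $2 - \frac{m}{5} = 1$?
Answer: $2964$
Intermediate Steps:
$m = 5$ ($m = 10 - 5 = 5$)
$a = -24$ ($a = 6 \left(-4\right) = -24$)
$R{\left(r,X \right)} = -19$ ($R{\left(r,X \right)} = 5 - 24 = -19$)
$- 156 R{\left(-18,20 \right)} = \left(-156\right) \left(-19\right) = 2964$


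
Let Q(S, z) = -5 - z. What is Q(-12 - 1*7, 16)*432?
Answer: -9072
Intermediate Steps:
Q(-12 - 1*7, 16)*432 = (-5 - 1*16)*432 = (-5 - 16)*432 = -21*432 = -9072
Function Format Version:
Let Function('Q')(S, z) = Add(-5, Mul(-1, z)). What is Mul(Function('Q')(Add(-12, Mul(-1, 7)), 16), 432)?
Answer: -9072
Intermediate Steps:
Mul(Function('Q')(Add(-12, Mul(-1, 7)), 16), 432) = Mul(Add(-5, Mul(-1, 16)), 432) = Mul(Add(-5, -16), 432) = Mul(-21, 432) = -9072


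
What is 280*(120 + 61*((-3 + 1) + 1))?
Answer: 16520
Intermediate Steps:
280*(120 + 61*((-3 + 1) + 1)) = 280*(120 + 61*(-2 + 1)) = 280*(120 + 61*(-1)) = 280*(120 - 61) = 280*59 = 16520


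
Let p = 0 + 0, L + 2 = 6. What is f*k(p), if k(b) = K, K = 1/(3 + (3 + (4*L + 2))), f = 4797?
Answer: 1599/8 ≈ 199.88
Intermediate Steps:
L = 4 (L = -2 + 6 = 4)
p = 0
K = 1/24 (K = 1/(3 + (3 + (4*4 + 2))) = 1/(3 + (3 + (16 + 2))) = 1/(3 + (3 + 18)) = 1/(3 + 21) = 1/24 ≈ 0.041667)
k(b) = 1/24
f*k(p) = 4797*(1/24) = 1599/8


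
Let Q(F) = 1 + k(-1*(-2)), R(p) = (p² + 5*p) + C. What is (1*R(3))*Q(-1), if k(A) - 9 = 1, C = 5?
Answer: 319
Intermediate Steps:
k(A) = 10 (k(A) = 9 + 1 = 10)
R(p) = 5 + p² + 5*p (R(p) = (p² + 5*p) + 5 = 5 + p² + 5*p)
Q(F) = 11 (Q(F) = 1 + 10 = 11)
(1*R(3))*Q(-1) = (1*(5 + 3² + 5*3))*11 = (1*(5 + 9 + 15))*11 = (1*29)*11 = 29*11 = 319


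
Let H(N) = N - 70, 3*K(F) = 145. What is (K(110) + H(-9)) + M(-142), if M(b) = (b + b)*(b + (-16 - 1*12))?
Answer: 144748/3 ≈ 48249.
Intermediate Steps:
K(F) = 145/3 (K(F) = (⅓)*145 = 145/3)
M(b) = 2*b*(-28 + b) (M(b) = (2*b)*(b + (-16 - 12)) = (2*b)*(b - 28) = (2*b)*(-28 + b) = 2*b*(-28 + b))
H(N) = -70 + N
(K(110) + H(-9)) + M(-142) = (145/3 + (-70 - 9)) + 2*(-142)*(-28 - 142) = (145/3 - 79) + 2*(-142)*(-170) = -92/3 + 48280 = 144748/3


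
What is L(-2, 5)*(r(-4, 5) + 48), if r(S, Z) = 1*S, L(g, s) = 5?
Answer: 220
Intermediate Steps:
r(S, Z) = S
L(-2, 5)*(r(-4, 5) + 48) = 5*(-4 + 48) = 5*44 = 220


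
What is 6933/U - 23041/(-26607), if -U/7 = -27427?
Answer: 658297840/729750189 ≈ 0.90209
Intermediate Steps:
U = 191989 (U = -7*(-27427) = 191989)
6933/U - 23041/(-26607) = 6933/191989 - 23041/(-26607) = 6933*(1/191989) - 23041*(-1/26607) = 6933/191989 + 23041/26607 = 658297840/729750189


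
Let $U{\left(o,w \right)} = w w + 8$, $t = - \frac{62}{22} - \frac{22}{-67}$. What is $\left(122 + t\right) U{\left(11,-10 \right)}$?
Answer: $\frac{9512532}{737} \approx 12907.0$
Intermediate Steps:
$t = - \frac{1835}{737}$ ($t = \left(-62\right) \frac{1}{22} - - \frac{22}{67} = - \frac{31}{11} + \frac{22}{67} = - \frac{1835}{737} \approx -2.4898$)
$U{\left(o,w \right)} = 8 + w^{2}$ ($U{\left(o,w \right)} = w^{2} + 8 = 8 + w^{2}$)
$\left(122 + t\right) U{\left(11,-10 \right)} = \left(122 - \frac{1835}{737}\right) \left(8 + \left(-10\right)^{2}\right) = \frac{88079 \left(8 + 100\right)}{737} = \frac{88079}{737} \cdot 108 = \frac{9512532}{737}$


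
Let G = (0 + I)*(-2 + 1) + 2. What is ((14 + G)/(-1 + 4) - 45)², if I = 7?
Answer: 1764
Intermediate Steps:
G = -5 (G = (0 + 7)*(-2 + 1) + 2 = 7*(-1) + 2 = -7 + 2 = -5)
((14 + G)/(-1 + 4) - 45)² = ((14 - 5)/(-1 + 4) - 45)² = (9/3 - 45)² = (9*(⅓) - 45)² = (3 - 45)² = (-42)² = 1764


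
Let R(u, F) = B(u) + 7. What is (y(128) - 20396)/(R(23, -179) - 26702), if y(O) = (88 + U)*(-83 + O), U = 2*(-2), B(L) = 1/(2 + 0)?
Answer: 33232/53389 ≈ 0.62245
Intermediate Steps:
B(L) = ½ (B(L) = 1/2 = ½)
R(u, F) = 15/2 (R(u, F) = ½ + 7 = 15/2)
U = -4
y(O) = -6972 + 84*O (y(O) = (88 - 4)*(-83 + O) = 84*(-83 + O) = -6972 + 84*O)
(y(128) - 20396)/(R(23, -179) - 26702) = ((-6972 + 84*128) - 20396)/(15/2 - 26702) = ((-6972 + 10752) - 20396)/(-53389/2) = (3780 - 20396)*(-2/53389) = -16616*(-2/53389) = 33232/53389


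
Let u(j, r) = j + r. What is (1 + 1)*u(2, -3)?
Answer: -2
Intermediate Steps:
(1 + 1)*u(2, -3) = (1 + 1)*(2 - 3) = 2*(-1) = -2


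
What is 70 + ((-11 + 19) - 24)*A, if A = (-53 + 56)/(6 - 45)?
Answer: 926/13 ≈ 71.231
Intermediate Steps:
A = -1/13 (A = 3/(-39) = 3*(-1/39) = -1/13 ≈ -0.076923)
70 + ((-11 + 19) - 24)*A = 70 + ((-11 + 19) - 24)*(-1/13) = 70 + (8 - 24)*(-1/13) = 70 - 16*(-1/13) = 70 + 16/13 = 926/13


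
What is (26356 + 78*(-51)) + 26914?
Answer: 49292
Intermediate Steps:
(26356 + 78*(-51)) + 26914 = (26356 - 3978) + 26914 = 22378 + 26914 = 49292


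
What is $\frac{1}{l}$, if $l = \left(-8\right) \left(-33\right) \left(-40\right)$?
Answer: $- \frac{1}{10560} \approx -9.4697 \cdot 10^{-5}$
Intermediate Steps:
$l = -10560$ ($l = 264 \left(-40\right) = -10560$)
$\frac{1}{l} = \frac{1}{-10560} = - \frac{1}{10560}$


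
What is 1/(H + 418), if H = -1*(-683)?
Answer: 1/1101 ≈ 0.00090826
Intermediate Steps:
H = 683
1/(H + 418) = 1/(683 + 418) = 1/1101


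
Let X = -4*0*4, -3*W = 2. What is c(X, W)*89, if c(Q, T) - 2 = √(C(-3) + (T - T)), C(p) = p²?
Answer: 445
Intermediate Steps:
W = -⅔ (W = -⅓*2 = -⅔ ≈ -0.66667)
X = 0 (X = 0*4 = 0)
c(Q, T) = 5 (c(Q, T) = 2 + √((-3)² + (T - T)) = 2 + √(9 + 0) = 2 + √9 = 2 + 3 = 5)
c(X, W)*89 = 5*89 = 445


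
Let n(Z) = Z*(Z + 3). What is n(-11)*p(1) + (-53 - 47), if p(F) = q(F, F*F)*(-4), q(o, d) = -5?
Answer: 1660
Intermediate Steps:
n(Z) = Z*(3 + Z)
p(F) = 20 (p(F) = -5*(-4) = 20)
n(-11)*p(1) + (-53 - 47) = -11*(3 - 11)*20 + (-53 - 47) = -11*(-8)*20 - 100 = 88*20 - 100 = 1760 - 100 = 1660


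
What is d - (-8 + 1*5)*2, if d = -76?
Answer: -70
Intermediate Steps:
d - (-8 + 1*5)*2 = -76 - (-8 + 1*5)*2 = -76 - (-8 + 5)*2 = -76 - (-3)*2 = -76 - 1*(-6) = -76 + 6 = -70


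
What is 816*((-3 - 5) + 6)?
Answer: -1632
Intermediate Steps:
816*((-3 - 5) + 6) = 816*(-8 + 6) = 816*(-2) = -1632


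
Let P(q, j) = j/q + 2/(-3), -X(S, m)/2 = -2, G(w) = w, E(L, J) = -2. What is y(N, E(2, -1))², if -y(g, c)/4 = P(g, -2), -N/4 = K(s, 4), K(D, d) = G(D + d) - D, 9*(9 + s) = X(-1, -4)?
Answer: 169/36 ≈ 4.6944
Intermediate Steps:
X(S, m) = 4 (X(S, m) = -2*(-2) = 4)
s = -77/9 (s = -9 + (⅑)*4 = -9 + 4/9 = -77/9 ≈ -8.5556)
K(D, d) = d (K(D, d) = (D + d) - D = d)
N = -16 (N = -4*4 = -16)
P(q, j) = -⅔ + j/q (P(q, j) = j/q + 2*(-⅓) = j/q - ⅔ = -⅔ + j/q)
y(g, c) = 8/3 + 8/g (y(g, c) = -4*(-⅔ - 2/g) = 8/3 + 8/g)
y(N, E(2, -1))² = (8/3 + 8/(-16))² = (8/3 + 8*(-1/16))² = (8/3 - ½)² = (13/6)² = 169/36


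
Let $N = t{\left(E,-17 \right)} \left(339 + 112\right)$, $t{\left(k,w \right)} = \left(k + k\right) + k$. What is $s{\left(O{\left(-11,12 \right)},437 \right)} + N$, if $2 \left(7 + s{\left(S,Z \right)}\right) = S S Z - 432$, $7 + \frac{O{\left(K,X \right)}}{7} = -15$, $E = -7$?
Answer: $5172252$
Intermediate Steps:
$O{\left(K,X \right)} = -154$ ($O{\left(K,X \right)} = -49 + 7 \left(-15\right) = -49 - 105 = -154$)
$t{\left(k,w \right)} = 3 k$ ($t{\left(k,w \right)} = 2 k + k = 3 k$)
$s{\left(S,Z \right)} = -223 + \frac{Z S^{2}}{2}$ ($s{\left(S,Z \right)} = -7 + \frac{S S Z - 432}{2} = -7 + \frac{S^{2} Z - 432}{2} = -7 + \frac{Z S^{2} - 432}{2} = -7 + \frac{-432 + Z S^{2}}{2} = -7 + \left(-216 + \frac{Z S^{2}}{2}\right) = -223 + \frac{Z S^{2}}{2}$)
$N = -9471$ ($N = 3 \left(-7\right) \left(339 + 112\right) = \left(-21\right) 451 = -9471$)
$s{\left(O{\left(-11,12 \right)},437 \right)} + N = \left(-223 + \frac{1}{2} \cdot 437 \left(-154\right)^{2}\right) - 9471 = \left(-223 + \frac{1}{2} \cdot 437 \cdot 23716\right) - 9471 = \left(-223 + 5181946\right) - 9471 = 5181723 - 9471 = 5172252$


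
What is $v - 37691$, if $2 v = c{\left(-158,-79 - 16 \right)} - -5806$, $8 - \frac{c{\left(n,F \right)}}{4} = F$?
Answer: $-34582$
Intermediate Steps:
$c{\left(n,F \right)} = 32 - 4 F$
$v = 3109$ ($v = \frac{\left(32 - 4 \left(-79 - 16\right)\right) - -5806}{2} = \frac{\left(32 - -380\right) + 5806}{2} = \frac{\left(32 + 380\right) + 5806}{2} = \frac{412 + 5806}{2} = \frac{1}{2} \cdot 6218 = 3109$)
$v - 37691 = 3109 - 37691 = -34582$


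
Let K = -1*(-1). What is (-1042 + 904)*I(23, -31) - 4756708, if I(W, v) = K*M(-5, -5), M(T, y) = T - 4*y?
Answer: -4758778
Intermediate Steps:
K = 1
I(W, v) = 15 (I(W, v) = 1*(-5 - 4*(-5)) = 1*(-5 + 20) = 1*15 = 15)
(-1042 + 904)*I(23, -31) - 4756708 = (-1042 + 904)*15 - 4756708 = -138*15 - 4756708 = -2070 - 4756708 = -4758778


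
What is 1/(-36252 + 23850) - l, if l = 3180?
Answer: -39438361/12402 ≈ -3180.0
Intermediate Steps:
1/(-36252 + 23850) - l = 1/(-36252 + 23850) - 1*3180 = 1/(-12402) - 3180 = -1/12402 - 3180 = -39438361/12402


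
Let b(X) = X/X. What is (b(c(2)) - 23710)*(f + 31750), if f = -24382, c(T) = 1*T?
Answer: -174687912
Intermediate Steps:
c(T) = T
b(X) = 1
(b(c(2)) - 23710)*(f + 31750) = (1 - 23710)*(-24382 + 31750) = -23709*7368 = -174687912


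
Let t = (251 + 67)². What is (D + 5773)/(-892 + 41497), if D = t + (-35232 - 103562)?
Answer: -31897/40605 ≈ -0.78554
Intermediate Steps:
t = 101124 (t = 318² = 101124)
D = -37670 (D = 101124 + (-35232 - 103562) = 101124 - 138794 = -37670)
(D + 5773)/(-892 + 41497) = (-37670 + 5773)/(-892 + 41497) = -31897/40605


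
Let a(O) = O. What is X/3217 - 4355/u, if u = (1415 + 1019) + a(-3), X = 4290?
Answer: -275465/601579 ≈ -0.45790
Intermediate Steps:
u = 2431 (u = (1415 + 1019) - 3 = 2434 - 3 = 2431)
X/3217 - 4355/u = 4290/3217 - 4355/2431 = 4290*(1/3217) - 4355*1/2431 = 4290/3217 - 335/187 = -275465/601579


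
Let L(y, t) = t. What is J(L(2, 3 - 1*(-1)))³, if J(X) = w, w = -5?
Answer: -125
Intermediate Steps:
J(X) = -5
J(L(2, 3 - 1*(-1)))³ = (-5)³ = -125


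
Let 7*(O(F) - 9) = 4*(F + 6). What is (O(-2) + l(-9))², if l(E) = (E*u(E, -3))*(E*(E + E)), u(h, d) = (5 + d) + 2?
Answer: 1660155025/49 ≈ 3.3881e+7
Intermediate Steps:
u(h, d) = 7 + d
O(F) = 87/7 + 4*F/7 (O(F) = 9 + (4*(F + 6))/7 = 9 + (4*(6 + F))/7 = 9 + (24 + 4*F)/7 = 9 + (24/7 + 4*F/7) = 87/7 + 4*F/7)
l(E) = 8*E³ (l(E) = (E*(7 - 3))*(E*(E + E)) = (E*4)*(E*(2*E)) = (4*E)*(2*E²) = 8*E³)
(O(-2) + l(-9))² = ((87/7 + (4/7)*(-2)) + 8*(-9)³)² = ((87/7 - 8/7) + 8*(-729))² = (79/7 - 5832)² = (-40745/7)² = 1660155025/49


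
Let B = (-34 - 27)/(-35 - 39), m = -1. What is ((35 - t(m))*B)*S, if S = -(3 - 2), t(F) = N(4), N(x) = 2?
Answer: -2013/74 ≈ -27.203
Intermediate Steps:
t(F) = 2
B = 61/74 (B = -61/(-74) = -61*(-1/74) = 61/74 ≈ 0.82432)
S = -1 (S = -1*1 = -1)
((35 - t(m))*B)*S = ((35 - 1*2)*(61/74))*(-1) = ((35 - 2)*(61/74))*(-1) = (33*(61/74))*(-1) = (2013/74)*(-1) = -2013/74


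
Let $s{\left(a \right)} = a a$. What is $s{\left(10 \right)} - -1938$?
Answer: $2038$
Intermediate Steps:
$s{\left(a \right)} = a^{2}$
$s{\left(10 \right)} - -1938 = 10^{2} - -1938 = 100 + 1938 = 2038$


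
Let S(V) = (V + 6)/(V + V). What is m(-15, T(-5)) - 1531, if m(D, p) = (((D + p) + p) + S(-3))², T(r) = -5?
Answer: -3523/4 ≈ -880.75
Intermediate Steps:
S(V) = (6 + V)/(2*V) (S(V) = (6 + V)/((2*V)) = (6 + V)*(1/(2*V)) = (6 + V)/(2*V))
m(D, p) = (-½ + D + 2*p)² (m(D, p) = (((D + p) + p) + (½)*(6 - 3)/(-3))² = ((D + 2*p) + (½)*(-⅓)*3)² = ((D + 2*p) - ½)² = (-½ + D + 2*p)²)
m(-15, T(-5)) - 1531 = (-1 + 2*(-15) + 4*(-5))²/4 - 1531 = (-1 - 30 - 20)²/4 - 1531 = (¼)*(-51)² - 1531 = (¼)*2601 - 1531 = 2601/4 - 1531 = -3523/4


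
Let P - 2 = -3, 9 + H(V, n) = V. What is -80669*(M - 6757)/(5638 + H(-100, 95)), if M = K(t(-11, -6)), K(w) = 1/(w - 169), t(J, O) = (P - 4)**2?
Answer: 4131140159/41904 ≈ 98586.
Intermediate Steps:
H(V, n) = -9 + V
P = -1 (P = 2 - 3 = -1)
t(J, O) = 25 (t(J, O) = (-1 - 4)**2 = (-5)**2 = 25)
K(w) = 1/(-169 + w)
M = -1/144 (M = 1/(-169 + 25) = 1/(-144) = -1/144 ≈ -0.0069444)
-80669*(M - 6757)/(5638 + H(-100, 95)) = -80669*(-1/144 - 6757)/(5638 + (-9 - 100)) = -80669*(-973009/(144*(5638 - 109))) = -80669/(5529*(-144/973009)) = -80669/(-41904/51211) = -80669*(-51211/41904) = 4131140159/41904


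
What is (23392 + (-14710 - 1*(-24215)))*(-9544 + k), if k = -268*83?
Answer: -1045729836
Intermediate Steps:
k = -22244
(23392 + (-14710 - 1*(-24215)))*(-9544 + k) = (23392 + (-14710 - 1*(-24215)))*(-9544 - 22244) = (23392 + (-14710 + 24215))*(-31788) = (23392 + 9505)*(-31788) = 32897*(-31788) = -1045729836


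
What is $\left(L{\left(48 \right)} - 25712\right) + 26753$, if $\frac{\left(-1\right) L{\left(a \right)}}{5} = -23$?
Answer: $1156$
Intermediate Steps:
$L{\left(a \right)} = 115$ ($L{\left(a \right)} = \left(-5\right) \left(-23\right) = 115$)
$\left(L{\left(48 \right)} - 25712\right) + 26753 = \left(115 - 25712\right) + 26753 = -25597 + 26753 = 1156$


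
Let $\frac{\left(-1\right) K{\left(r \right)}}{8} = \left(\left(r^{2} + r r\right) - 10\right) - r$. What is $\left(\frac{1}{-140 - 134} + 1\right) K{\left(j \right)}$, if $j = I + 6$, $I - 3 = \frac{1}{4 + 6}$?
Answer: $- \frac{3999996}{3425} \approx -1167.9$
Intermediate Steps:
$I = \frac{31}{10}$ ($I = 3 + \frac{1}{4 + 6} = 3 + \frac{1}{10} = \frac{31}{10} \approx 3.1$)
$j = \frac{91}{10}$ ($j = \frac{31}{10} + 6 = \frac{91}{10} \approx 9.1$)
$K{\left(r \right)} = 80 - 16 r^{2} + 8 r$ ($K{\left(r \right)} = - 8 \left(\left(\left(r^{2} + r r\right) - 10\right) - r\right) = - 8 \left(\left(\left(r^{2} + r^{2}\right) - 10\right) - r\right) = - 8 \left(\left(2 r^{2} - 10\right) - r\right) = - 8 \left(\left(-10 + 2 r^{2}\right) - r\right) = - 8 \left(-10 - r + 2 r^{2}\right) = 80 - 16 r^{2} + 8 r$)
$\left(\frac{1}{-140 - 134} + 1\right) K{\left(j \right)} = \left(\frac{1}{-140 - 134} + 1\right) \left(80 - 16 \left(\frac{91}{10}\right)^{2} + 8 \cdot \frac{91}{10}\right) = \left(\frac{1}{-274} + 1\right) \left(80 - \frac{33124}{25} + \frac{364}{5}\right) = \left(- \frac{1}{274} + 1\right) \left(80 - \frac{33124}{25} + \frac{364}{5}\right) = \frac{273}{274} \left(- \frac{29304}{25}\right) = - \frac{3999996}{3425}$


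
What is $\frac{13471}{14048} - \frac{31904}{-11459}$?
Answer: $\frac{602551581}{160976032} \approx 3.7431$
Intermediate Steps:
$\frac{13471}{14048} - \frac{31904}{-11459} = 13471 \cdot \frac{1}{14048} - - \frac{31904}{11459} = \frac{13471}{14048} + \frac{31904}{11459} = \frac{602551581}{160976032}$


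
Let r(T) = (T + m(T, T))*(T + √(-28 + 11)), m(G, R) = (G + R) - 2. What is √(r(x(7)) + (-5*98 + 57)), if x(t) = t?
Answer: √(-300 + 19*I*√17) ≈ 2.2427 + 17.465*I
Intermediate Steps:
m(G, R) = -2 + G + R
r(T) = (-2 + 3*T)*(T + I*√17) (r(T) = (T + (-2 + T + T))*(T + √(-28 + 11)) = (T + (-2 + 2*T))*(T + √(-17)) = (-2 + 3*T)*(T + I*√17))
√(r(x(7)) + (-5*98 + 57)) = √((-2*7 + 3*7² - 2*I*√17 + 3*I*7*√17) + (-5*98 + 57)) = √((-14 + 3*49 - 2*I*√17 + 21*I*√17) + (-490 + 57)) = √((-14 + 147 - 2*I*√17 + 21*I*√17) - 433) = √((133 + 19*I*√17) - 433) = √(-300 + 19*I*√17)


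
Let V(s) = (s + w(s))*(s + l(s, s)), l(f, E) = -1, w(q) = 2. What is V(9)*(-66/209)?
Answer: -528/19 ≈ -27.789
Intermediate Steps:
V(s) = (-1 + s)*(2 + s) (V(s) = (s + 2)*(s - 1) = (2 + s)*(-1 + s) = (-1 + s)*(2 + s))
V(9)*(-66/209) = (-2 + 9 + 9²)*(-66/209) = (-2 + 9 + 81)*(-66*1/209) = 88*(-6/19) = -528/19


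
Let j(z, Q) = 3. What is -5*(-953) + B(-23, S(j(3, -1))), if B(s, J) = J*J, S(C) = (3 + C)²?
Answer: 6061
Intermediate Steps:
B(s, J) = J²
-5*(-953) + B(-23, S(j(3, -1))) = -5*(-953) + ((3 + 3)²)² = 4765 + (6²)² = 4765 + 36² = 4765 + 1296 = 6061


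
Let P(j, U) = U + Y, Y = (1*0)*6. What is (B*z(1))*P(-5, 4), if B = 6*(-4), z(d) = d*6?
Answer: -576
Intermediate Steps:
Y = 0 (Y = 0*6 = 0)
P(j, U) = U (P(j, U) = U + 0 = U)
z(d) = 6*d
B = -24
(B*z(1))*P(-5, 4) = -144*4 = -576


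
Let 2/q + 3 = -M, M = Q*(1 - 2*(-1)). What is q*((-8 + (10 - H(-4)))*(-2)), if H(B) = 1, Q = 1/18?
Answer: 24/19 ≈ 1.2632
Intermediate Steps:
Q = 1/18 ≈ 0.055556
M = ⅙ (M = (1 - 2*(-1))/18 = (1 + 2)/18 = (1/18)*3 = ⅙ ≈ 0.16667)
q = -12/19 (q = 2/(-3 - 1*⅙) = 2/(-3 - ⅙) = 2/(-19/6) = 2*(-6/19) = -12/19 ≈ -0.63158)
q*((-8 + (10 - H(-4)))*(-2)) = -12*(-8 + (10 - 1*1))*(-2)/19 = -12*(-8 + (10 - 1))*(-2)/19 = -12*(-8 + 9)*(-2)/19 = -12*(-2)/19 = -12/19*(-2) = 24/19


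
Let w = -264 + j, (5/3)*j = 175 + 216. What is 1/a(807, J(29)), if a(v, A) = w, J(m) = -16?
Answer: -5/147 ≈ -0.034014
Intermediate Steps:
j = 1173/5 (j = 3*(175 + 216)/5 = (3/5)*391 = 1173/5 ≈ 234.60)
w = -147/5 (w = -264 + 1173/5 = -147/5 ≈ -29.400)
a(v, A) = -147/5
1/a(807, J(29)) = 1/(-147/5) = -5/147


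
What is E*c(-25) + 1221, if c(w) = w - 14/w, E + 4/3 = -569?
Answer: 1136996/75 ≈ 15160.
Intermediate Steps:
E = -1711/3 (E = -4/3 - 569 = -1711/3 ≈ -570.33)
c(w) = w - 14/w
E*c(-25) + 1221 = -1711*(-25 - 14/(-25))/3 + 1221 = -1711*(-25 - 14*(-1/25))/3 + 1221 = -1711*(-25 + 14/25)/3 + 1221 = -1711/3*(-611/25) + 1221 = 1045421/75 + 1221 = 1136996/75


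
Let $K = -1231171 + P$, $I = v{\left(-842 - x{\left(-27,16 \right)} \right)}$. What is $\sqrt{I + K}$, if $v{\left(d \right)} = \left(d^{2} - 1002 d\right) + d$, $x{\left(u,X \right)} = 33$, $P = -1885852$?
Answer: $3 i \sqrt{163947} \approx 1214.7 i$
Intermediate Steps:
$v{\left(d \right)} = d^{2} - 1001 d$
$I = 1641500$ ($I = \left(-842 - 33\right) \left(-1001 - 875\right) = - 875 \left(-1001 - 875\right) = \left(-875\right) \left(-1876\right) = 1641500$)
$K = -3117023$ ($K = -1231171 - 1885852 = -3117023$)
$\sqrt{I + K} = \sqrt{1641500 - 3117023} = \sqrt{-1475523} = 3 i \sqrt{163947}$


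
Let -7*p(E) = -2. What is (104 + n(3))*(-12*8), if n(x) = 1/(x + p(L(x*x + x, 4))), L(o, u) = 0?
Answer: -230304/23 ≈ -10013.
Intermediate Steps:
p(E) = 2/7 (p(E) = -1/7*(-2) = 2/7)
n(x) = 1/(2/7 + x) (n(x) = 1/(x + 2/7) = 1/(2/7 + x))
(104 + n(3))*(-12*8) = (104 + 7/(2 + 7*3))*(-12*8) = (104 + 7/(2 + 21))*(-96) = (104 + 7/23)*(-96) = (2399/23)*(-96) = -230304/23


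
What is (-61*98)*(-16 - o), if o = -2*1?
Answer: 83692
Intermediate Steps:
o = -2
(-61*98)*(-16 - o) = (-61*98)*(-16 - 1*(-2)) = -5978*(-16 + 2) = -5978*(-14) = 83692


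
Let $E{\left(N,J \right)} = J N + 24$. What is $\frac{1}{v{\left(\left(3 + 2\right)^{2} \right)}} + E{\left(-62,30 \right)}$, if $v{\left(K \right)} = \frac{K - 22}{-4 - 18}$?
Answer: $- \frac{5530}{3} \approx -1843.3$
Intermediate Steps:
$E{\left(N,J \right)} = 24 + J N$
$v{\left(K \right)} = 1 - \frac{K}{22}$ ($v{\left(K \right)} = \frac{-22 + K}{-22} = \left(-22 + K\right) \left(- \frac{1}{22}\right) = 1 - \frac{K}{22}$)
$\frac{1}{v{\left(\left(3 + 2\right)^{2} \right)}} + E{\left(-62,30 \right)} = \frac{1}{1 - \frac{\left(3 + 2\right)^{2}}{22}} + \left(24 + 30 \left(-62\right)\right) = \frac{1}{1 - \frac{5^{2}}{22}} + \left(24 - 1860\right) = \frac{1}{1 - \frac{25}{22}} - 1836 = \frac{1}{- \frac{3}{22}} - 1836 = - \frac{22}{3} - 1836 = - \frac{5530}{3}$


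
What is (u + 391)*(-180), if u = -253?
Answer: -24840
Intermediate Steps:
(u + 391)*(-180) = (-253 + 391)*(-180) = 138*(-180) = -24840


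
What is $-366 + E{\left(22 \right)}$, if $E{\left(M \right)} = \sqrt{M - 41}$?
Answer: $-366 + i \sqrt{19} \approx -366.0 + 4.3589 i$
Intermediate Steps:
$E{\left(M \right)} = \sqrt{-41 + M}$
$-366 + E{\left(22 \right)} = -366 + \sqrt{-41 + 22} = -366 + \sqrt{-19} = -366 + i \sqrt{19}$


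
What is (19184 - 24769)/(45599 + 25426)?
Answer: -1117/14205 ≈ -0.078634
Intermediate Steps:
(19184 - 24769)/(45599 + 25426) = -5585/71025 = -5585*1/71025 = -1117/14205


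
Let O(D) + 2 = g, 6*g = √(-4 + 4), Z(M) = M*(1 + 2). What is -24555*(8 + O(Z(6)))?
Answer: -147330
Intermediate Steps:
Z(M) = 3*M (Z(M) = M*3 = 3*M)
g = 0 (g = √(-4 + 4)/6 = √0/6 = (⅙)*0 = 0)
O(D) = -2 (O(D) = -2 + 0 = -2)
-24555*(8 + O(Z(6))) = -24555*(8 - 2) = -24555*6 = -147330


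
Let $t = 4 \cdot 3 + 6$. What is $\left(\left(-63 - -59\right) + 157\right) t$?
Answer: $2754$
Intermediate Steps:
$t = 18$ ($t = 12 + 6 = 18$)
$\left(\left(-63 - -59\right) + 157\right) t = \left(\left(-63 - -59\right) + 157\right) 18 = \left(\left(-63 + 59\right) + 157\right) 18 = \left(-4 + 157\right) 18 = 153 \cdot 18 = 2754$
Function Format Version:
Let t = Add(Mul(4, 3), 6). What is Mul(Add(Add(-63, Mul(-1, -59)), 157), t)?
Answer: 2754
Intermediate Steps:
t = 18 (t = Add(12, 6) = 18)
Mul(Add(Add(-63, Mul(-1, -59)), 157), t) = Mul(Add(Add(-63, Mul(-1, -59)), 157), 18) = Mul(Add(Add(-63, 59), 157), 18) = Mul(Add(-4, 157), 18) = Mul(153, 18) = 2754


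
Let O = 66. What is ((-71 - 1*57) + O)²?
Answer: 3844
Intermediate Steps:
((-71 - 1*57) + O)² = ((-71 - 1*57) + 66)² = ((-71 - 57) + 66)² = (-128 + 66)² = (-62)² = 3844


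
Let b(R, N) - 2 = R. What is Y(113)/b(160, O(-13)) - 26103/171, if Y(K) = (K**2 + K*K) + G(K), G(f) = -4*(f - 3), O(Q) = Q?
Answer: 1168/513 ≈ 2.2768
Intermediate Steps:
b(R, N) = 2 + R
G(f) = 12 - 4*f (G(f) = -4*(-3 + f) = 12 - 4*f)
Y(K) = 12 - 4*K + 2*K**2 (Y(K) = (K**2 + K*K) + (12 - 4*K) = (K**2 + K**2) + (12 - 4*K) = 2*K**2 + (12 - 4*K) = 12 - 4*K + 2*K**2)
Y(113)/b(160, O(-13)) - 26103/171 = (12 - 4*113 + 2*113**2)/(2 + 160) - 26103/171 = (12 - 452 + 2*12769)/162 - 26103*1/171 = (12 - 452 + 25538)*(1/162) - 8701/57 = 25098*(1/162) - 8701/57 = 4183/27 - 8701/57 = 1168/513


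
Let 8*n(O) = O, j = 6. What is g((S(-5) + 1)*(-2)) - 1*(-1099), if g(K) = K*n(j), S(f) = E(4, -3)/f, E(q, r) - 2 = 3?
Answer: 1099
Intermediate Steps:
E(q, r) = 5 (E(q, r) = 2 + 3 = 5)
S(f) = 5/f
n(O) = O/8
g(K) = 3*K/4 (g(K) = K*((⅛)*6) = K*(¾) = 3*K/4)
g((S(-5) + 1)*(-2)) - 1*(-1099) = 3*((5/(-5) + 1)*(-2))/4 - 1*(-1099) = 3*((5*(-⅕) + 1)*(-2))/4 + 1099 = 3*((-1 + 1)*(-2))/4 + 1099 = 3*(0*(-2))/4 + 1099 = (¾)*0 + 1099 = 0 + 1099 = 1099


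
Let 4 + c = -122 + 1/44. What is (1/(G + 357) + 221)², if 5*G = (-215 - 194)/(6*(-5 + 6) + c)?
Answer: 4353439794001510276/89132688702121 ≈ 48842.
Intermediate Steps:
c = -5543/44 (c = -4 + (-122 + 1/44) = -4 - 5367/44 = -5543/44 ≈ -125.98)
G = 17996/26395 (G = ((-215 - 194)/(6*(-5 + 6) - 5543/44))/5 = (-409/(6*1 - 5543/44))/5 = (-409/(6 - 5543/44))/5 = (-409/(-5279/44))/5 = (-409*(-44/5279))/5 = (⅕)*(17996/5279) = 17996/26395 ≈ 0.68180)
(1/(G + 357) + 221)² = (1/(17996/26395 + 357) + 221)² = (1/(9441011/26395) + 221)² = (26395/9441011 + 221)² = (2086489826/9441011)² = 4353439794001510276/89132688702121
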